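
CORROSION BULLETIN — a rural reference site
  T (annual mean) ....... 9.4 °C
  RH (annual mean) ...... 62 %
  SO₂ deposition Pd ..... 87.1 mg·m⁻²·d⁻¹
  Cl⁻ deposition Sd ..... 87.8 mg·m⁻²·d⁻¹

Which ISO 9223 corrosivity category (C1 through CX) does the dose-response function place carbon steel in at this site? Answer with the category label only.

carbon steel: temperature factor f = +0.150·(-0.6) = -0.0900
  SO₂ term: 1.77·87.1^0.52·exp(0.02·62-0.0900) = 57.05
  Sd branch = 0.102·Sd^0.62·e^(0.033·RH+0.04·T) = 18.43 μm/a
  sum: 57.05 + 18.43 → r_corr = 75.47 μm/a
Category bounds: 50…80 μm/a bracket r_corr ⇒ C4

C4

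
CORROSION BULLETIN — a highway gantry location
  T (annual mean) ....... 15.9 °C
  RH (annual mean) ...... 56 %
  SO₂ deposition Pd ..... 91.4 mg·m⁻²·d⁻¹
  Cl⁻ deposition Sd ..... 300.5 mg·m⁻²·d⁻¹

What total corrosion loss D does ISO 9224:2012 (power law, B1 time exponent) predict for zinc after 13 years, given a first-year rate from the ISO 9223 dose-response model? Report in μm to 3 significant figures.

zinc: T>10 °C ⇒ hinge -0.071·(15.9−10) = -0.4189
  sulphur-dioxide contribution → 0.8132 μm/a
  chloride contribution → 2.735 μm/a
  ⇒ r_corr(zinc) = 3.548 μm/a
ISO 9224: D(t) = r_corr · t^b with b = 0.813 (zinc, B1)
  D(13) = 3.548 × 13^0.813 = 3.548 × 8.047 = 28.55 μm

D(13) = 28.6 μm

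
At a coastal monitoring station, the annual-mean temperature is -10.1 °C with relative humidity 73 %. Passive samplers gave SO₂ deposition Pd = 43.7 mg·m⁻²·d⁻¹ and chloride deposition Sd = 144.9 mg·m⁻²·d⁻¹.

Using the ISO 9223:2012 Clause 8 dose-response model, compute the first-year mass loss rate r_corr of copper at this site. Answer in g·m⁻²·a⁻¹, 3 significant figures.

copper: temperature factor f = +0.126·(-20.1) = -2.5326
  sulphur-dioxide contribution → 0.08345 μm/a
  chloride contribution → 0.3316 μm/a
  ⇒ r_corr(copper) = 0.415 μm/a
Convert to mass loss: 0.415 μm/a × 8.96 g/cm³ = 3.719 g·m⁻²·a⁻¹

r_corr = 3.72 g·m⁻²·a⁻¹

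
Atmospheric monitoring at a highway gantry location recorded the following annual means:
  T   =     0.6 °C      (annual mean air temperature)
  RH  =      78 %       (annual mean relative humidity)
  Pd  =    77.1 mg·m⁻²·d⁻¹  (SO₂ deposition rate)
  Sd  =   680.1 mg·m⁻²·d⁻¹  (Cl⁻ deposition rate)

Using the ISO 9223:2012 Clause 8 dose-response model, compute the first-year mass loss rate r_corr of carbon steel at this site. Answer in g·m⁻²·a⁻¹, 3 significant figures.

carbon steel: temperature factor f = +0.150·(-9.4) = -1.4100
  Pd branch = 1.77·Pd^0.52·e^(0.02·RH+f) = 19.7 μm/a
  Cl⁻ term: 0.102·680.1^0.62·exp(0.033·78+0.04·0.6) = 78.18
  r_corr = 19.7 + 78.18 = 97.88 μm/a
Convert to mass loss: 97.88 μm/a × 7.85 g/cm³ = 768.3 g·m⁻²·a⁻¹

r_corr = 768 g·m⁻²·a⁻¹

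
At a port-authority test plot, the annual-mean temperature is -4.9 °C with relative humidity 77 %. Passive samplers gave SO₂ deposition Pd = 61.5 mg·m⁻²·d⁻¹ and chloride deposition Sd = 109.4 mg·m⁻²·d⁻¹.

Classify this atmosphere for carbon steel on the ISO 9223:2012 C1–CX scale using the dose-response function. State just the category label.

C3

carbon steel: f(T) = +0.150·(T−10) [T≤10 °C] = -2.2350
  SO₂ term: 1.77·61.5^0.52·exp(0.02·77-2.2350) = 7.522
  Sd branch = 0.102·Sd^0.62·e^(0.033·RH+0.04·T) = 19.55 μm/a
  sum: 7.522 + 19.55 → r_corr = 27.08 μm/a
Category bounds: 25…50 μm/a bracket r_corr ⇒ C3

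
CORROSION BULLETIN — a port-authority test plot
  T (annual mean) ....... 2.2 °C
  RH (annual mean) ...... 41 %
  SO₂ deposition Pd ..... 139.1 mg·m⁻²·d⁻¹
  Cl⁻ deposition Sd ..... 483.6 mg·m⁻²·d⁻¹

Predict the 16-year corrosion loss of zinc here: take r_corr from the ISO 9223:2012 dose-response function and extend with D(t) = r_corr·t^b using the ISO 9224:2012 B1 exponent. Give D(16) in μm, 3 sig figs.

D(16) = 14.7 μm

zinc: temperature factor f = +0.038·(-7.8) = -0.2964
  SO₂ term: 0.0129·139.1^0.44·exp(0.046·41-0.2964) = 0.5546
  Sd branch = 0.0175·Sd^0.57·e^(0.008·RH+0.085·T) = 0.9928 μm/a
  sum: 0.5546 + 0.9928 → r_corr = 1.547 μm/a
ISO 9224: D(t) = r_corr · t^b with b = 0.813 (zinc, B1)
  D(16) = 1.547 × 16^0.813 = 1.547 × 9.527 = 14.74 μm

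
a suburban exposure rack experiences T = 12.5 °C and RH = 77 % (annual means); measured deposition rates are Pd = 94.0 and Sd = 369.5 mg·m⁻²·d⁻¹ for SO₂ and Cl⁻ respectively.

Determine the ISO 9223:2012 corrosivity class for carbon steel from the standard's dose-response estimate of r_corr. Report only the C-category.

C5

carbon steel: f(T) = -0.054·(T−10) [T>10 °C] = -0.1350
  sulphur-dioxide contribution → 76.59 μm/a
  chloride contribution → 83.41 μm/a
  ⇒ r_corr(carbon steel) = 160 μm/a
160 μm/a falls in (80, 200] for carbon steel → category C5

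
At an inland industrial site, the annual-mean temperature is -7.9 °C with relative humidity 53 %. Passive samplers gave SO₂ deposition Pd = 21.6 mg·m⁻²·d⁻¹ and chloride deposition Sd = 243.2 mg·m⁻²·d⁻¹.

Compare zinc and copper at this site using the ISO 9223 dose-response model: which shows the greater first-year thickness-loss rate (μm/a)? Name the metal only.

zinc: temperature factor f = +0.038·(-17.9) = -0.6802
  sulphur-dioxide contribution → 0.2892 μm/a
  chloride contribution → 0.313 μm/a
  ⇒ r_corr(zinc) = 0.6022 μm/a
copper: temperature factor f = +0.126·(-17.9) = -2.2554
  sulphur-dioxide contribution → 0.02817 μm/a
  chloride contribution → 0.2068 μm/a
  total first-year rate 0.2349 μm/a
Ordering by μm/a: zinc (0.602) > copper (0.235)

zinc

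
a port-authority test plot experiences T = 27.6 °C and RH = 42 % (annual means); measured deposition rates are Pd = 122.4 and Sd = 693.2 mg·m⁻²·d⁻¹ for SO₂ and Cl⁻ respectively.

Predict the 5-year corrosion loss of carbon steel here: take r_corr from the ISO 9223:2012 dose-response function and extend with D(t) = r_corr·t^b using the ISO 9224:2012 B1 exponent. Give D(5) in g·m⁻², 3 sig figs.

carbon steel: T>10 °C ⇒ hinge -0.054·(27.6−10) = -0.9504
  sulphur-dioxide contribution → 19.31 μm/a
  chloride contribution → 71.01 μm/a
  total first-year rate 90.32 μm/a
Long-term exponent b (ISO 9224 Table 2, B1) = 0.523
  D(5) = 90.32 × 5^0.523 = 90.32 × 2.32 = 209.6 μm
  Mass loss = 209.6 μm × 7.85 g/cm³ = 1645 g·m⁻²

D(5) = 1.65e+03 g·m⁻²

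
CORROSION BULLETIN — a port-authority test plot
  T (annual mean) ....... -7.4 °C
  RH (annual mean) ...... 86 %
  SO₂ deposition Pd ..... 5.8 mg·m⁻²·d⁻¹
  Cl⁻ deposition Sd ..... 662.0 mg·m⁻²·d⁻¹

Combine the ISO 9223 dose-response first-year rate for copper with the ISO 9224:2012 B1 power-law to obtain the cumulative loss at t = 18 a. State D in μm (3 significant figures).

copper: T≤10 °C ⇒ hinge +0.126·(-7.4−10) = -2.1924
  Pd branch = 0.0053·Pd^0.26·e^(0.059·RH+f) = 0.1494 μm/a
  Sd branch = 0.01025·Sd^0.27·e^(0.036·RH+0.049·T) = 0.9109 μm/a
  sum: 0.1494 + 0.9109 → r_corr = 1.06 μm/a
ISO 9224: D(t) = r_corr · t^b with b = 0.667 (copper, B1)
  D(18) = 1.06 × 18^0.667 = 1.06 × 6.875 = 7.289 μm

D(18) = 7.29 μm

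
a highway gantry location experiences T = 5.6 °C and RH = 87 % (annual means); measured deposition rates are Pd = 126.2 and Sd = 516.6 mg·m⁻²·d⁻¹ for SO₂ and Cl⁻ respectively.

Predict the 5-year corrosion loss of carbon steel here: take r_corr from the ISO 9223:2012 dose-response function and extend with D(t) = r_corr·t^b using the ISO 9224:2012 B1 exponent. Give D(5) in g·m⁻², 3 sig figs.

carbon steel: temperature factor f = +0.150·(-4.4) = -0.6600
  Pd branch = 1.77·Pd^0.52·e^(0.02·RH+f) = 64.5 μm/a
  Cl⁻ term: 0.102·516.6^0.62·exp(0.033·87+0.04·5.6) = 108.4
  r_corr = 64.5 + 108.4 = 172.9 μm/a
Power-law: D(5) = r_corr · 5^0.523
  D(5) = 172.9 × 5^0.523 = 172.9 × 2.32 = 401.1 μm
  Mass loss = 401.1 μm × 7.85 g/cm³ = 3149 g·m⁻²

D(5) = 3.15e+03 g·m⁻²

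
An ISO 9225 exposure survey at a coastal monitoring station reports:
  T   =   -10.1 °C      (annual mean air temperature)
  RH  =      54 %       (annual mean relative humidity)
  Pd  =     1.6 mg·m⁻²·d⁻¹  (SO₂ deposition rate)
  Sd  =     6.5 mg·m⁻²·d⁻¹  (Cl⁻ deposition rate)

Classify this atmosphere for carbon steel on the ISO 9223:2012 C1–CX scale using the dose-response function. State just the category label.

carbon steel: T≤10 °C ⇒ hinge +0.150·(-10.1−10) = -3.0150
  sulphur-dioxide contribution → 0.3264 μm/a
  chloride contribution → 1.291 μm/a
  ⇒ r_corr(carbon steel) = 1.618 μm/a
Category bounds: 1.3…25 μm/a bracket r_corr ⇒ C2

C2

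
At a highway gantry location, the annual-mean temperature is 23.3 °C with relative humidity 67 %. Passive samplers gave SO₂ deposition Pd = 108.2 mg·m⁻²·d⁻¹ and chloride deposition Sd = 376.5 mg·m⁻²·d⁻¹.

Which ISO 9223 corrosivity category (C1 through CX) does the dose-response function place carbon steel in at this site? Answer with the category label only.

C5

carbon steel: temperature factor f = -0.054·(13.3) = -0.7182
  Pd branch = 1.77·Pd^0.52·e^(0.02·RH+f) = 37.65 μm/a
  Sd branch = 0.102·Sd^0.62·e^(0.033·RH+0.04·T) = 93.45 μm/a
  r_corr = 37.65 + 93.45 = 131.1 μm/a
131 μm/a falls in (80, 200] for carbon steel → category C5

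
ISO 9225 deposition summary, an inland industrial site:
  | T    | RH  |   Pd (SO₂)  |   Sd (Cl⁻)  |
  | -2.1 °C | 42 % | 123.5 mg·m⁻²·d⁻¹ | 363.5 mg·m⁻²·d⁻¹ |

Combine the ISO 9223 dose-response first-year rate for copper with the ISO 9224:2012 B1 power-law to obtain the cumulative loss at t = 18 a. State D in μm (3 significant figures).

D(18) = 1.75 μm

copper: temperature factor f = +0.126·(-12.1) = -1.5246
  sulphur-dioxide contribution → 0.0481 μm/a
  chloride contribution → 0.2061 μm/a
  ⇒ r_corr(copper) = 0.2542 μm/a
ISO 9224: D(t) = r_corr · t^b with b = 0.667 (copper, B1)
  D(18) = 0.2542 × 18^0.667 = 0.2542 × 6.875 = 1.747 μm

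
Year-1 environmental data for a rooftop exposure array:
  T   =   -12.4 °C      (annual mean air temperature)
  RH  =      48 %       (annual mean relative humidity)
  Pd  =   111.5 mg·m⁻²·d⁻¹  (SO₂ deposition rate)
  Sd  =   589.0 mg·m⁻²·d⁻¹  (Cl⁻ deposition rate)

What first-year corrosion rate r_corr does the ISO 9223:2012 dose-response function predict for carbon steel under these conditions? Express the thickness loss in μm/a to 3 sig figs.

r_corr = 17.7 μm/a

carbon steel: f(T) = +0.150·(T−10) [T≤10 °C] = -3.3600
  Pd branch = 1.77·Pd^0.52·e^(0.02·RH+f) = 1.863 μm/a
  Cl⁻ term: 0.102·589.0^0.62·exp(0.033·48+0.04·-12.4) = 15.8
  sum: 1.863 + 15.8 → r_corr = 17.66 μm/a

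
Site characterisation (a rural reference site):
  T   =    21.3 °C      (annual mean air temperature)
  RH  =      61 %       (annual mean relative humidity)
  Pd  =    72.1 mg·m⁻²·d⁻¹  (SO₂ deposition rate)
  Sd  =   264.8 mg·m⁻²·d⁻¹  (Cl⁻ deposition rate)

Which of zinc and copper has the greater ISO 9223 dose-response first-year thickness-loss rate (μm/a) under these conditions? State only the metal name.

zinc

zinc: T>10 °C ⇒ hinge -0.071·(21.3−10) = -0.8023
  sulphur-dioxide contribution → 0.6285 μm/a
  chloride contribution → 4.191 μm/a
  total first-year rate 4.82 μm/a
copper: temperature factor f = -0.080·(11.3) = -0.9040
  sulphur-dioxide contribution → 0.2387 μm/a
  chloride contribution → 1.18 μm/a
  total first-year rate 1.419 μm/a
Ordering by μm/a: zinc (4.82) > copper (1.42)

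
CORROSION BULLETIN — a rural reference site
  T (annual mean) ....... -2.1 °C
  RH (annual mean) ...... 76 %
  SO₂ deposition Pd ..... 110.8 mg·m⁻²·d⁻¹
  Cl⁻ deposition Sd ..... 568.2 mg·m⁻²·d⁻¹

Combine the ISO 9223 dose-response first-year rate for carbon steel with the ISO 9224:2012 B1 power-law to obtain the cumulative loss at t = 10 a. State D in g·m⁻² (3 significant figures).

carbon steel: T≤10 °C ⇒ hinge +0.150·(-2.1−10) = -1.8150
  sulphur-dioxide contribution → 15.24 μm/a
  chloride contribution → 58.77 μm/a
  total first-year rate 74.01 μm/a
ISO 9224: D(t) = r_corr · t^b with b = 0.523 (carbon steel, B1)
  D(10) = 74.01 × 10^0.523 = 74.01 × 3.334 = 246.8 μm
  Mass loss = 246.8 μm × 7.85 g/cm³ = 1937 g·m⁻²

D(10) = 1.94e+03 g·m⁻²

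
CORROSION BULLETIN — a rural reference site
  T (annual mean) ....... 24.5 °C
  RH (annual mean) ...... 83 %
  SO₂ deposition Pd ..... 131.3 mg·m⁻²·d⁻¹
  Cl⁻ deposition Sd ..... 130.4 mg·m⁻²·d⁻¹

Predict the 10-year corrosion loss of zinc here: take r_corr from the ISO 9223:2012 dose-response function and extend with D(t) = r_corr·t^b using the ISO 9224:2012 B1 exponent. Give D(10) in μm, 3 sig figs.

zinc: T>10 °C ⇒ hinge -0.071·(24.5−10) = -1.0295
  SO₂ term: 0.0129·131.3^0.44·exp(0.046·83-1.0295) = 1.793
  Sd branch = 0.0175·Sd^0.57·e^(0.008·RH+0.085·T) = 4.381 μm/a
  sum: 1.793 + 4.381 → r_corr = 6.174 μm/a
Power-law: D(10) = r_corr · 10^0.813
  D(10) = 6.174 × 10^0.813 = 6.174 × 6.501 = 40.14 μm

D(10) = 40.1 μm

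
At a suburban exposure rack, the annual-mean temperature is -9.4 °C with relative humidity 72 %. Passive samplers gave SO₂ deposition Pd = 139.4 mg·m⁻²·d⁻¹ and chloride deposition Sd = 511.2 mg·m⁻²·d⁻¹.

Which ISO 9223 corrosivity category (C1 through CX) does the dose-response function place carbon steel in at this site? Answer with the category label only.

carbon steel: f(T) = +0.150·(T−10) [T≤10 °C] = -2.9100
  sulphur-dioxide contribution → 5.304 μm/a
  chloride contribution → 36.02 μm/a
  total first-year rate 41.32 μm/a
Category bounds: 25…50 μm/a bracket r_corr ⇒ C3

C3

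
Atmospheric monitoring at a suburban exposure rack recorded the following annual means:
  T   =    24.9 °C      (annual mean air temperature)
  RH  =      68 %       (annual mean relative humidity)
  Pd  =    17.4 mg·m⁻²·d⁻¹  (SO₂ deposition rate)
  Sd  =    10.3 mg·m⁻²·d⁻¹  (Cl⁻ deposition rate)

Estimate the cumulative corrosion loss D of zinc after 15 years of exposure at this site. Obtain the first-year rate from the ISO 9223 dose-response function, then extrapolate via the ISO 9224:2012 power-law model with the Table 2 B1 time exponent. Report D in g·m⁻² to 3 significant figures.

D(15) = 84.2 g·m⁻²

zinc: f(T) = -0.071·(T−10) [T>10 °C] = -1.0579
  sulphur-dioxide contribution → 0.3593 μm/a
  chloride contribution → 0.9458 μm/a
  ⇒ r_corr(zinc) = 1.305 μm/a
Power-law: D(15) = r_corr · 15^0.813
  D(15) = 1.305 × 15^0.813 = 1.305 × 9.04 = 11.8 μm
  Mass loss = 11.8 μm × 7.14 g/cm³ = 84.24 g·m⁻²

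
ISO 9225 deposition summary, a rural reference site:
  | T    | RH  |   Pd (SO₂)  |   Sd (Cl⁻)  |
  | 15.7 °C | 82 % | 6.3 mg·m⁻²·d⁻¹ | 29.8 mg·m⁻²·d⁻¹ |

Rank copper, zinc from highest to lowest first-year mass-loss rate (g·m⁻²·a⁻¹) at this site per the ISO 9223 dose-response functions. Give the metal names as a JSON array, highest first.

copper: temperature factor f = -0.080·(5.7) = -0.4560
  Pd branch = 0.0053·Pd^0.26·e^(0.059·RH+f) = 0.6842 μm/a
  Sd branch = 0.01025·Sd^0.27·e^(0.036·RH+0.049·T) = 1.059 μm/a
  sum: 0.6842 + 1.059 → r_corr = 1.743 μm/a
  mass loss = 1.743 μm/a × 8.96 g/cm³ = 15.62 g·m⁻²·a⁻¹
zinc: T>10 °C ⇒ hinge -0.071·(15.7−10) = -0.4047
  SO₂ term: 0.0129·6.3^0.44·exp(0.046·82-0.4047) = 0.8408
  Sd branch = 0.0175·Sd^0.57·e^(0.008·RH+0.085·T) = 0.8868 μm/a
  sum: 0.8408 + 0.8868 → r_corr = 1.728 μm/a
  mass loss = 1.728 μm/a × 7.14 g/cm³ = 12.33 g·m⁻²·a⁻¹
Ordering by g·m⁻²·a⁻¹: copper (15.6) > zinc (12.3)

["copper", "zinc"]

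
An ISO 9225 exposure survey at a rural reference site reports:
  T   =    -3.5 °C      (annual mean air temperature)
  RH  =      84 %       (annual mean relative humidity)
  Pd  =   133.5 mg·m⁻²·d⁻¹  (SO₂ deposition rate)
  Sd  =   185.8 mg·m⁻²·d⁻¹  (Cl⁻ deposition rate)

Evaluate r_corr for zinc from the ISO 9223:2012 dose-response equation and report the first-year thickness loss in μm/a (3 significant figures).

r_corr = 3.67 μm/a

zinc: f(T) = +0.038·(T−10) [T≤10 °C] = -0.5130
  sulphur-dioxide contribution → 3.17 μm/a
  chloride contribution → 0.5001 μm/a
  ⇒ r_corr(zinc) = 3.671 μm/a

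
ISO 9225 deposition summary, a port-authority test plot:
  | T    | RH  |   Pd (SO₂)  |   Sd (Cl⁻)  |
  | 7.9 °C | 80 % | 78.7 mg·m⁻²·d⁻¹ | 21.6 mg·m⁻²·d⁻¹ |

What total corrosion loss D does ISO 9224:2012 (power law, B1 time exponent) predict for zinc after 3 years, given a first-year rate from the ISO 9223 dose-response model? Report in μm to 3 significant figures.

zinc: f(T) = +0.038·(T−10) [T≤10 °C] = -0.0798
  Pd branch = 0.0129·Pd^0.44·e^(0.046·RH+f) = 3.224 μm/a
  Sd branch = 0.0175·Sd^0.57·e^(0.008·RH+0.085·T) = 0.3743 μm/a
  r_corr = 3.224 + 0.3743 = 3.598 μm/a
Long-term exponent b (ISO 9224 Table 2, B1) = 0.813
  D(3) = 3.598 × 3^0.813 = 3.598 × 2.443 = 8.79 μm

D(3) = 8.79 μm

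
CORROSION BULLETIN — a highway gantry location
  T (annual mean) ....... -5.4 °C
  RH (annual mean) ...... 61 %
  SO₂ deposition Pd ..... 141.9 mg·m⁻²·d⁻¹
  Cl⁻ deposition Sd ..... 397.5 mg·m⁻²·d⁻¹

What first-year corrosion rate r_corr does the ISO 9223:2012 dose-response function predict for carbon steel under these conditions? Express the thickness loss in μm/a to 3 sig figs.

r_corr = 33.0 μm/a

carbon steel: temperature factor f = +0.150·(-15.4) = -2.3100
  sulphur-dioxide contribution → 7.828 μm/a
  chloride contribution → 25.15 μm/a
  ⇒ r_corr(carbon steel) = 32.98 μm/a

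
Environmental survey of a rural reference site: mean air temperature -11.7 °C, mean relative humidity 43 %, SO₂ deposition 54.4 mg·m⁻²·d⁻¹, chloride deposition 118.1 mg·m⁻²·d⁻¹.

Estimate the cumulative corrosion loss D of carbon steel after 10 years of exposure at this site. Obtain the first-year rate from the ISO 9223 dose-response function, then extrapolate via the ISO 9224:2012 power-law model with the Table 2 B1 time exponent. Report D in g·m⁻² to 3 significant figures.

carbon steel: T≤10 °C ⇒ hinge +0.150·(-11.7−10) = -3.2550
  sulphur-dioxide contribution → 1.289 μm/a
  chloride contribution → 5.086 μm/a
  total first-year rate 6.376 μm/a
Power-law: D(10) = r_corr · 10^0.523
  D(10) = 6.376 × 10^0.523 = 6.376 × 3.334 = 21.26 μm
  Mass loss = 21.26 μm × 7.85 g/cm³ = 166.9 g·m⁻²

D(10) = 167 g·m⁻²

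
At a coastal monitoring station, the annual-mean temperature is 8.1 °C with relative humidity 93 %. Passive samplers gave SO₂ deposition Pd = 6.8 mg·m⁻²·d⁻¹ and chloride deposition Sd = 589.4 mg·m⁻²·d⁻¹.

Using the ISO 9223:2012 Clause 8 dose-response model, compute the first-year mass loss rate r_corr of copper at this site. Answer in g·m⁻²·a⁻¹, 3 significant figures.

copper: T≤10 °C ⇒ hinge +0.126·(8.1−10) = -0.2394
  Pd branch = 0.0053·Pd^0.26·e^(0.059·RH+f) = 1.659 μm/a
  Cl⁻ term: 0.01025·589.4^0.27·exp(0.036·93+0.049·8.1) = 2.427
  sum: 1.659 + 2.427 → r_corr = 4.086 μm/a
Convert to mass loss: 4.086 μm/a × 8.96 g/cm³ = 36.61 g·m⁻²·a⁻¹

r_corr = 36.6 g·m⁻²·a⁻¹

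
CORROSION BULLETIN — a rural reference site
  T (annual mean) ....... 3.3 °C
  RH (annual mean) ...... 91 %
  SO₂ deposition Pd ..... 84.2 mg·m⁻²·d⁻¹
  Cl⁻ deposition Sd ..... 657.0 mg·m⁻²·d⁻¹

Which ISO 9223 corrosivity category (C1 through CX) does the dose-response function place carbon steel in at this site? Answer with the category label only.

C5

carbon steel: T≤10 °C ⇒ hinge +0.150·(3.3−10) = -1.0050
  SO₂ term: 1.77·84.2^0.52·exp(0.02·91-1.0050) = 40.09
  Cl⁻ term: 0.102·657.0^0.62·exp(0.033·91+0.04·3.3) = 130.9
  r_corr = 40.09 + 130.9 = 171 μm/a
Category bounds: 80…200 μm/a bracket r_corr ⇒ C5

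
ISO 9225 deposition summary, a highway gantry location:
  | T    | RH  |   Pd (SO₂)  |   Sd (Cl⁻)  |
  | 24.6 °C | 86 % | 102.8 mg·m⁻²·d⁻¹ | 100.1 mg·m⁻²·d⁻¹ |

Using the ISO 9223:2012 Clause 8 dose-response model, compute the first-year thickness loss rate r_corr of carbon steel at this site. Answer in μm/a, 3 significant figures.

carbon steel: T>10 °C ⇒ hinge -0.054·(24.6−10) = -0.7884
  Pd branch = 1.77·Pd^0.52·e^(0.02·RH+f) = 49.98 μm/a
  Cl⁻ term: 0.102·100.1^0.62·exp(0.033·86+0.04·24.6) = 81.05
  sum: 49.98 + 81.05 → r_corr = 131 μm/a

r_corr = 131 μm/a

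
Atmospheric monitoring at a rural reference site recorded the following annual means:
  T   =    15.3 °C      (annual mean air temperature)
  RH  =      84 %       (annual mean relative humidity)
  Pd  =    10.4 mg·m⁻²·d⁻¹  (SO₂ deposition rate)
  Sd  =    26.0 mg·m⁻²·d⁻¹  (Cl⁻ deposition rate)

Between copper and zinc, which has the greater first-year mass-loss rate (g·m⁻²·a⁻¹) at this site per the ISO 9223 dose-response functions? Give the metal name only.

copper: T>10 °C ⇒ hinge -0.080·(15.3−10) = -0.4240
  sulphur-dioxide contribution → 0.9056 μm/a
  chloride contribution → 1.076 μm/a
  ⇒ r_corr(copper) = 1.981 μm/a
  mass loss = 1.981 μm/a × 8.96 g/cm³ = 17.75 g·m⁻²·a⁻¹
zinc: T>10 °C ⇒ hinge -0.071·(15.3−10) = -0.3763
  sulphur-dioxide contribution → 1.182 μm/a
  chloride contribution → 0.8058 μm/a
  total first-year rate 1.988 μm/a
  mass loss = 1.988 μm/a × 7.14 g/cm³ = 14.2 g·m⁻²·a⁻¹
Ordering by g·m⁻²·a⁻¹: copper (17.8) > zinc (14.2)

copper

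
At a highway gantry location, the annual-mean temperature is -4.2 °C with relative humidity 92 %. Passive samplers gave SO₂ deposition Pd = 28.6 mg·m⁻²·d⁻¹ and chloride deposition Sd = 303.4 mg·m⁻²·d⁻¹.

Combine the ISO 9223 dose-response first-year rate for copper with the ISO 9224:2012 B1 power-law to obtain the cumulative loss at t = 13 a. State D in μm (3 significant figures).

copper: f(T) = +0.126·(T−10) [T≤10 °C] = -1.7892
  Pd branch = 0.0053·Pd^0.26·e^(0.059·RH+f) = 0.4822 μm/a
  Sd branch = 0.01025·Sd^0.27·e^(0.036·RH+0.049·T) = 1.071 μm/a
  r_corr = 0.4822 + 1.071 = 1.553 μm/a
Long-term exponent b (ISO 9224 Table 2, B1) = 0.667
  D(13) = 1.553 × 13^0.667 = 1.553 × 5.534 = 8.596 μm

D(13) = 8.60 μm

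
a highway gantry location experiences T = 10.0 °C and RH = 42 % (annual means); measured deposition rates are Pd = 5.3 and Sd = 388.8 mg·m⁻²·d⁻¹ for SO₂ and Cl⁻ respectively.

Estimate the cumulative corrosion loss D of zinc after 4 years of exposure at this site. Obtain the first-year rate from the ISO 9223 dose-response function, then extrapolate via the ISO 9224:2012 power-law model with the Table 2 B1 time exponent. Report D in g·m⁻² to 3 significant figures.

D(4) = 41.9 g·m⁻²

zinc: f(T) = +0.038·(T−10) [T≤10 °C] = +0.0000
  sulphur-dioxide contribution → 0.1855 μm/a
  chloride contribution → 1.715 μm/a
  total first-year rate 1.9 μm/a
ISO 9224: D(t) = r_corr · t^b with b = 0.813 (zinc, B1)
  D(4) = 1.9 × 4^0.813 = 1.9 × 3.087 = 5.866 μm
  Mass loss = 5.866 μm × 7.14 g/cm³ = 41.88 g·m⁻²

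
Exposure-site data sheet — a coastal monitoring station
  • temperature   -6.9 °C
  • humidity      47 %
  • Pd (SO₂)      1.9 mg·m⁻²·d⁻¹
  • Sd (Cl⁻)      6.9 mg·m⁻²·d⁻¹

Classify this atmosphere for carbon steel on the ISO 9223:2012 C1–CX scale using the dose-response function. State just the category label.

carbon steel: T≤10 °C ⇒ hinge +0.150·(-6.9−10) = -2.5350
  sulphur-dioxide contribution → 0.5014 μm/a
  chloride contribution → 1.209 μm/a
  total first-year rate 1.71 μm/a
1.71 μm/a falls in (1.3, 25] for carbon steel → category C2

C2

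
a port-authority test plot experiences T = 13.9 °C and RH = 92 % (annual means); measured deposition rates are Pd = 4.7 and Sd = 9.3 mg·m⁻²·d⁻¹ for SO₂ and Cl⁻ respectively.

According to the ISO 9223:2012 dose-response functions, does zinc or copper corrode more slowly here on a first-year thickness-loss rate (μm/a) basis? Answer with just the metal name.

zinc: temperature factor f = -0.071·(3.9) = -0.2769
  SO₂ term: 0.0129·4.7^0.44·exp(0.046·92-0.2769) = 1.33
  Cl⁻ term: 0.0175·9.3^0.57·exp(0.008·92+0.085·13.9) = 0.4245
  sum: 1.33 + 0.4245 → r_corr = 1.755 μm/a
copper: temperature factor f = -0.080·(3.9) = -0.3120
  Pd branch = 0.0053·Pd^0.26·e^(0.059·RH+f) = 1.321 μm/a
  Cl⁻ term: 0.01025·9.3^0.27·exp(0.036·92+0.049·13.9) = 1.015
  sum: 1.321 + 1.015 → r_corr = 2.336 μm/a
Ordering by μm/a: copper (2.34) > zinc (1.75)

zinc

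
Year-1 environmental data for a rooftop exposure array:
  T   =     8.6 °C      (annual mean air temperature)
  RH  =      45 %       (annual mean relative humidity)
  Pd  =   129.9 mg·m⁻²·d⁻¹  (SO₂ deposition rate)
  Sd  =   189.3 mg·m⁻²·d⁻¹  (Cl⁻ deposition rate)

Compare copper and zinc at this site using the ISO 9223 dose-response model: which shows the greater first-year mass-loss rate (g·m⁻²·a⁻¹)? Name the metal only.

copper: f(T) = +0.126·(T−10) [T≤10 °C] = -0.1764
  sulphur-dioxide contribution → 0.224 μm/a
  chloride contribution → 0.3252 μm/a
  total first-year rate 0.5492 μm/a
  mass loss = 0.5492 μm/a × 8.96 g/cm³ = 4.921 g·m⁻²·a⁻¹
zinc: f(T) = +0.038·(T−10) [T≤10 °C] = -0.0532
  sulphur-dioxide contribution → 0.825 μm/a
  chloride contribution → 1.035 μm/a
  ⇒ r_corr(zinc) = 1.86 μm/a
  mass loss = 1.86 μm/a × 7.14 g/cm³ = 13.28 g·m⁻²·a⁻¹
Ordering by g·m⁻²·a⁻¹: zinc (13.3) > copper (4.92)

zinc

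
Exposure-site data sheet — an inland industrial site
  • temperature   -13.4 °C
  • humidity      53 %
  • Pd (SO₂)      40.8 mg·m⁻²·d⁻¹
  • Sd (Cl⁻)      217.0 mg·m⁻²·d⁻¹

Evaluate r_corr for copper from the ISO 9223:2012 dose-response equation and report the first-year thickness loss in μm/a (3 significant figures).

copper: T≤10 °C ⇒ hinge +0.126·(-13.4−10) = -2.9484
  sulphur-dioxide contribution → 0.01662 μm/a
  chloride contribution → 0.1531 μm/a
  ⇒ r_corr(copper) = 0.1697 μm/a

r_corr = 0.170 μm/a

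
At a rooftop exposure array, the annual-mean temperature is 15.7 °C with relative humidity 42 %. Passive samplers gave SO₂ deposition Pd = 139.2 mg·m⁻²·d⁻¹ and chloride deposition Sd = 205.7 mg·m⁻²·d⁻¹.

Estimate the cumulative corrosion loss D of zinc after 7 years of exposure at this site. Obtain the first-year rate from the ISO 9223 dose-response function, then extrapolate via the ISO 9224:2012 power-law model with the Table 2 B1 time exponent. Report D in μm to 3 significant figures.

D(7) = 12.0 μm

zinc: T>10 °C ⇒ hinge -0.071·(15.7−10) = -0.4047
  SO₂ term: 0.0129·139.2^0.44·exp(0.046·42-0.4047) = 0.5213
  Cl⁻ term: 0.0175·205.7^0.57·exp(0.008·42+0.085·15.7) = 1.937
  r_corr = 0.5213 + 1.937 = 2.458 μm/a
ISO 9224: D(t) = r_corr · t^b with b = 0.813 (zinc, B1)
  D(7) = 2.458 × 7^0.813 = 2.458 × 4.865 = 11.96 μm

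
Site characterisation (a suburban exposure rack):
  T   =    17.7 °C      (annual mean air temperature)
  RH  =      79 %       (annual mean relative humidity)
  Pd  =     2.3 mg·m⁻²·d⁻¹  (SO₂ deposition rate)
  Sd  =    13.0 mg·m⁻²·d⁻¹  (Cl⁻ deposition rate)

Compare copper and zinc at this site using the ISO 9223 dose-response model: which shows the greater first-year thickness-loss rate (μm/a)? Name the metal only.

copper: f(T) = -0.080·(T−10) [T>10 °C] = -0.6160
  SO₂ term: 0.0053·2.3^0.26·exp(0.059·79-0.6160) = 0.3759
  Cl⁻ term: 0.01025·13.0^0.27·exp(0.036·79+0.049·17.7) = 0.8381
  r_corr = 0.3759 + 0.8381 = 1.214 μm/a
zinc: f(T) = -0.071·(T−10) [T>10 °C] = -0.5467
  Pd branch = 0.0129·Pd^0.44·e^(0.046·RH+f) = 0.4079 μm/a
  Sd branch = 0.0175·Sd^0.57·e^(0.008·RH+0.085·T) = 0.6395 μm/a
  sum: 0.4079 + 0.6395 → r_corr = 1.047 μm/a
Ordering by μm/a: copper (1.21) > zinc (1.05)

copper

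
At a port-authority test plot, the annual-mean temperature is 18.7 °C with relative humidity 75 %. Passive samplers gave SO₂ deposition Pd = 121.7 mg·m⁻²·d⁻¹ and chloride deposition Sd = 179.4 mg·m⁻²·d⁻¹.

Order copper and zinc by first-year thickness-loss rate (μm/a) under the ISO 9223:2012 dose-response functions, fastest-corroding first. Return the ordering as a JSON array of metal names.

copper: temperature factor f = -0.080·(8.7) = -0.6960
  sulphur-dioxide contribution → 0.769 μm/a
  chloride contribution → 1.548 μm/a
  total first-year rate 2.317 μm/a
zinc: f(T) = -0.071·(T−10) [T>10 °C] = -0.6177
  sulphur-dioxide contribution → 1.812 μm/a
  chloride contribution → 3.01 μm/a
  total first-year rate 4.822 μm/a
Ordering by μm/a: zinc (4.82) > copper (2.32)

["zinc", "copper"]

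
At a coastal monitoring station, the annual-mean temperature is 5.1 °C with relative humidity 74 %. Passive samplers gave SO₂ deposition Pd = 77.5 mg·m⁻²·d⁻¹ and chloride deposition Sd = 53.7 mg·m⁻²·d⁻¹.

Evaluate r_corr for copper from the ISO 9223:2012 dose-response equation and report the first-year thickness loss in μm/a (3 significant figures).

r_corr = 1.25 μm/a

copper: f(T) = +0.126·(T−10) [T≤10 °C] = -0.6174
  sulphur-dioxide contribution → 0.6974 μm/a
  chloride contribution → 0.5537 μm/a
  ⇒ r_corr(copper) = 1.251 μm/a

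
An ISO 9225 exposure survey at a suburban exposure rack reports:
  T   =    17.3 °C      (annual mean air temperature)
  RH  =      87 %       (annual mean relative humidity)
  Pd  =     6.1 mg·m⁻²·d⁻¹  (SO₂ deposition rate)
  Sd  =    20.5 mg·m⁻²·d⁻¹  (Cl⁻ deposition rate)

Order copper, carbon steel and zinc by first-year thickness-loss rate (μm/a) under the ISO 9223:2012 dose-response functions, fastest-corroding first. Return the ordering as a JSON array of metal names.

copper: temperature factor f = -0.080·(7.3) = -0.5840
  sulphur-dioxide contribution → 0.8018 μm/a
  chloride contribution → 1.24 μm/a
  total first-year rate 2.041 μm/a
carbon steel: T>10 °C ⇒ hinge -0.054·(17.3−10) = -0.3942
  sulphur-dioxide contribution → 17.41 μm/a
  chloride contribution → 23.4 μm/a
  ⇒ r_corr(carbon steel) = 40.81 μm/a
zinc: temperature factor f = -0.071·(7.3) = -0.5183
  sulphur-dioxide contribution → 0.9313 μm/a
  chloride contribution → 0.8544 μm/a
  ⇒ r_corr(zinc) = 1.786 μm/a
Ordering by μm/a: carbon steel (40.8) > copper (2.04) > zinc (1.79)

["carbon steel", "copper", "zinc"]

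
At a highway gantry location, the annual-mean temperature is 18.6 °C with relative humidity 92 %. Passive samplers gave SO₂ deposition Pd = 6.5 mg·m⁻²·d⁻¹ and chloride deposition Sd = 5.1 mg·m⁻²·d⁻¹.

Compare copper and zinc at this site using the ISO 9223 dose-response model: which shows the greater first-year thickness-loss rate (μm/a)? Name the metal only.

copper

copper: f(T) = -0.080·(T−10) [T>10 °C] = -0.6880
  SO₂ term: 0.0053·6.5^0.26·exp(0.059·92-0.6880) = 0.9867
  Sd branch = 0.01025·Sd^0.27·e^(0.036·RH+0.049·T) = 1.086 μm/a
  sum: 0.9867 + 1.086 → r_corr = 2.073 μm/a
zinc: temperature factor f = -0.071·(8.6) = -0.6106
  Pd branch = 0.0129·Pd^0.44·e^(0.046·RH+f) = 1.099 μm/a
  Cl⁻ term: 0.0175·5.1^0.57·exp(0.008·92+0.085·18.6) = 0.4494
  r_corr = 1.099 + 0.4494 = 1.548 μm/a
Ordering by μm/a: copper (2.07) > zinc (1.55)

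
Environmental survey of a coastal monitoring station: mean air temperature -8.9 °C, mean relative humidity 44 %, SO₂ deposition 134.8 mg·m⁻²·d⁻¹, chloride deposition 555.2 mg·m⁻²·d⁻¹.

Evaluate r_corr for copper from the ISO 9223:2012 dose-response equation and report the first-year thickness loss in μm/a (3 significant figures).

r_corr = 0.201 μm/a

copper: f(T) = +0.126·(T−10) [T≤10 °C] = -2.3814
  SO₂ term: 0.0053·134.8^0.26·exp(0.059·44-2.3814) = 0.02351
  Sd branch = 0.01025·Sd^0.27·e^(0.036·RH+0.049·T) = 0.1779 μm/a
  sum: 0.02351 + 0.1779 → r_corr = 0.2014 μm/a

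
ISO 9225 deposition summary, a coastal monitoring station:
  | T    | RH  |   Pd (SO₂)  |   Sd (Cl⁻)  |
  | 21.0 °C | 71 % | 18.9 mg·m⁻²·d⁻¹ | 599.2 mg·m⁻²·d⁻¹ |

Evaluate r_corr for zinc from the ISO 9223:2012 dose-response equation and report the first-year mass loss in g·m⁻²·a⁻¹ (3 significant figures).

zinc: temperature factor f = -0.071·(11.0) = -0.7810
  SO₂ term: 0.0129·18.9^0.44·exp(0.046·71-0.7810) = 0.5642
  Sd branch = 0.0175·Sd^0.57·e^(0.008·RH+0.085·T) = 7.049 μm/a
  r_corr = 0.5642 + 7.049 = 7.614 μm/a
Convert to mass loss: 7.614 μm/a × 7.14 g/cm³ = 54.36 g·m⁻²·a⁻¹

r_corr = 54.4 g·m⁻²·a⁻¹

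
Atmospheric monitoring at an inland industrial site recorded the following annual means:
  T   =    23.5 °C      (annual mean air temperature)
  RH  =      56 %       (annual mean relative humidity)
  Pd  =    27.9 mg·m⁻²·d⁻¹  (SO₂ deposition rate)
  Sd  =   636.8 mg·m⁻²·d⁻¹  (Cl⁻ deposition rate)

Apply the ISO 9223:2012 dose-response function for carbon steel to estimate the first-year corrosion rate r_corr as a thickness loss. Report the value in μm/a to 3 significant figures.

r_corr = 106 μm/a

carbon steel: f(T) = -0.054·(T−10) [T>10 °C] = -0.7290
  SO₂ term: 1.77·27.9^0.52·exp(0.02·56-0.7290) = 14.77
  Cl⁻ term: 0.102·636.8^0.62·exp(0.033·56+0.04·23.5) = 90.76
  sum: 14.77 + 90.76 → r_corr = 105.5 μm/a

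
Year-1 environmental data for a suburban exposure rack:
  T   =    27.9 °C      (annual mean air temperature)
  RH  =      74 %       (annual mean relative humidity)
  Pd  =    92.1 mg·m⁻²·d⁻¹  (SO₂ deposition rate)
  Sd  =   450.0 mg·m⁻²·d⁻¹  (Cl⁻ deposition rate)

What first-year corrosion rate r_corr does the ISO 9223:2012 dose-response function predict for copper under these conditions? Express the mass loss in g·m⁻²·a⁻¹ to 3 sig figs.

copper: T>10 °C ⇒ hinge -0.080·(27.9−10) = -1.4320
  Pd branch = 0.0053·Pd^0.26·e^(0.059·RH+f) = 0.323 μm/a
  Sd branch = 0.01025·Sd^0.27·e^(0.036·RH+0.049·T) = 3.005 μm/a
  sum: 0.323 + 3.005 → r_corr = 3.328 μm/a
Convert to mass loss: 3.328 μm/a × 8.96 g/cm³ = 29.81 g·m⁻²·a⁻¹

r_corr = 29.8 g·m⁻²·a⁻¹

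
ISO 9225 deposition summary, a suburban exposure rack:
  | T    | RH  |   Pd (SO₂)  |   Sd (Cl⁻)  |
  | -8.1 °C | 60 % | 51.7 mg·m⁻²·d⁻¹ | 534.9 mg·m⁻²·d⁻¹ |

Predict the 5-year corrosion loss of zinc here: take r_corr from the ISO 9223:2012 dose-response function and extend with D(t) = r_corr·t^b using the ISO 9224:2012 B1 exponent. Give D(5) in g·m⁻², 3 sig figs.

zinc: f(T) = +0.038·(T−10) [T≤10 °C] = -0.6878
  Pd branch = 0.0129·Pd^0.44·e^(0.046·RH+f) = 0.5814 μm/a
  Cl⁻ term: 0.0175·534.9^0.57·exp(0.008·60+0.085·-8.1) = 0.51
  r_corr = 0.5814 + 0.51 = 1.091 μm/a
Long-term exponent b (ISO 9224 Table 2, B1) = 0.813
  D(5) = 1.091 × 5^0.813 = 1.091 × 3.701 = 4.039 μm
  Mass loss = 4.039 μm × 7.14 g/cm³ = 28.84 g·m⁻²

D(5) = 28.8 g·m⁻²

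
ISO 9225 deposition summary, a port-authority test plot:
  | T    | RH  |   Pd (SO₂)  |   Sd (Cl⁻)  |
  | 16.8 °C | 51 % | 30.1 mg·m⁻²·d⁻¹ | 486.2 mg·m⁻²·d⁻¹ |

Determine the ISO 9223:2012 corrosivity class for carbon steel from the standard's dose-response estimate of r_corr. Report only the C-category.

carbon steel: T>10 °C ⇒ hinge -0.054·(16.8−10) = -0.3672
  sulphur-dioxide contribution → 19.97 μm/a
  chloride contribution → 49.8 μm/a
  ⇒ r_corr(carbon steel) = 69.76 μm/a
ISO 9223 Table 2 (carbon steel): 50 < 69.8 ≤ 80 μm/a ⇒ C4

C4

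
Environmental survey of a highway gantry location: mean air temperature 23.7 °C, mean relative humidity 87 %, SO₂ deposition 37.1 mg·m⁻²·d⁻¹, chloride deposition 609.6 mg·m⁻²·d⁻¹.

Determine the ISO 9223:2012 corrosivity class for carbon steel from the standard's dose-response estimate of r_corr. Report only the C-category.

CX

carbon steel: f(T) = -0.054·(T−10) [T>10 °C] = -0.7398
  Pd branch = 1.77·Pd^0.52·e^(0.02·RH+f) = 31.51 μm/a
  Cl⁻ term: 0.102·609.6^0.62·exp(0.033·87+0.04·23.7) = 247.7
  r_corr = 31.51 + 247.7 = 279.2 μm/a
Category bounds: 200…700 μm/a bracket r_corr ⇒ CX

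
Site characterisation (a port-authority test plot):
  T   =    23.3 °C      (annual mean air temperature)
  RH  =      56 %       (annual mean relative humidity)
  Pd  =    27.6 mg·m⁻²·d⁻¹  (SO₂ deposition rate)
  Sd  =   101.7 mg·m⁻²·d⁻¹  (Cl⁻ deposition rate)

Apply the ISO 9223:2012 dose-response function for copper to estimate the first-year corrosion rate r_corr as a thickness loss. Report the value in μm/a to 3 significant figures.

copper: T>10 °C ⇒ hinge -0.080·(23.3−10) = -1.0640
  Pd branch = 0.0053·Pd^0.26·e^(0.059·RH+f) = 0.118 μm/a
  Sd branch = 0.01025·Sd^0.27·e^(0.036·RH+0.049·T) = 0.8396 μm/a
  sum: 0.118 + 0.8396 → r_corr = 0.9576 μm/a

r_corr = 0.958 μm/a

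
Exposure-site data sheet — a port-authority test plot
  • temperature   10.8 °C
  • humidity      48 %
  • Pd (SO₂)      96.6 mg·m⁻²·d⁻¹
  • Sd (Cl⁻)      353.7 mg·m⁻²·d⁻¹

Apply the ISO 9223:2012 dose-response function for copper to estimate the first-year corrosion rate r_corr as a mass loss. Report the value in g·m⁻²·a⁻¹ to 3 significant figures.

copper: T>10 °C ⇒ hinge -0.080·(10.8−10) = -0.0640
  Pd branch = 0.0053·Pd^0.26·e^(0.059·RH+f) = 0.277 μm/a
  Sd branch = 0.01025·Sd^0.27·e^(0.036·RH+0.049·T) = 0.4777 μm/a
  sum: 0.277 + 0.4777 → r_corr = 0.7547 μm/a
Convert to mass loss: 0.7547 μm/a × 8.96 g/cm³ = 6.762 g·m⁻²·a⁻¹

r_corr = 6.76 g·m⁻²·a⁻¹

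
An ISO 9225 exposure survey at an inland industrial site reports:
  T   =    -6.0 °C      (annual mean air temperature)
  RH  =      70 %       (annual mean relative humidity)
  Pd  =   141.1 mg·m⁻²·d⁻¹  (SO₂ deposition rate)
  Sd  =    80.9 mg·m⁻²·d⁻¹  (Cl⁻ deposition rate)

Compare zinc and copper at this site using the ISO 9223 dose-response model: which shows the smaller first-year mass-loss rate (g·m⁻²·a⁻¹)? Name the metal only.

zinc: T≤10 °C ⇒ hinge +0.038·(-6.0−10) = -0.6080
  Pd branch = 0.0129·Pd^0.44·e^(0.046·RH+f) = 1.552 μm/a
  Sd branch = 0.0175·Sd^0.57·e^(0.008·RH+0.085·T) = 0.2251 μm/a
  r_corr = 1.552 + 0.2251 = 1.777 μm/a
  mass loss = 1.777 μm/a × 7.14 g/cm³ = 12.68 g·m⁻²·a⁻¹
copper: f(T) = +0.126·(T−10) [T≤10 °C] = -2.0160
  Pd branch = 0.0053·Pd^0.26·e^(0.059·RH+f) = 0.1589 μm/a
  Sd branch = 0.01025·Sd^0.27·e^(0.036·RH+0.049·T) = 0.3109 μm/a
  sum: 0.1589 + 0.3109 → r_corr = 0.4698 μm/a
  mass loss = 0.4698 μm/a × 8.96 g/cm³ = 4.21 g·m⁻²·a⁻¹
Ordering by g·m⁻²·a⁻¹: zinc (12.7) > copper (4.21)

copper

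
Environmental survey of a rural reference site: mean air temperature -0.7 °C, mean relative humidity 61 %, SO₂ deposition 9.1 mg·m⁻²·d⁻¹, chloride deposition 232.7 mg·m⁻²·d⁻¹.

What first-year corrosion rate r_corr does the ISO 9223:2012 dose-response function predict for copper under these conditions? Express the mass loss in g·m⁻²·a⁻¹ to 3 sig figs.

r_corr = 4.28 g·m⁻²·a⁻¹

copper: T≤10 °C ⇒ hinge +0.126·(-0.7−10) = -1.3482
  sulphur-dioxide contribution → 0.08936 μm/a
  chloride contribution → 0.3878 μm/a
  total first-year rate 0.4771 μm/a
Convert to mass loss: 0.4771 μm/a × 8.96 g/cm³ = 4.275 g·m⁻²·a⁻¹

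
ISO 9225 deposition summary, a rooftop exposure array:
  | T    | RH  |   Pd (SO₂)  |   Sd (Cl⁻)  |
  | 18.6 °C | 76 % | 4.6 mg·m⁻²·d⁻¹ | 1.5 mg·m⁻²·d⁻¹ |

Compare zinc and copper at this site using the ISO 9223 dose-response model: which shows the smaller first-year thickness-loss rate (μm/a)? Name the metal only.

zinc: T>10 °C ⇒ hinge -0.071·(18.6−10) = -0.6106
  Pd branch = 0.0129·Pd^0.44·e^(0.046·RH+f) = 0.4522 μm/a
  Cl⁻ term: 0.0175·1.5^0.57·exp(0.008·76+0.085·18.6) = 0.1968
  r_corr = 0.4522 + 0.1968 = 0.649 μm/a
copper: T>10 °C ⇒ hinge -0.080·(18.6−10) = -0.6880
  SO₂ term: 0.0053·4.6^0.26·exp(0.059·76-0.6880) = 0.3509
  Cl⁻ term: 0.01025·1.5^0.27·exp(0.036·76+0.049·18.6) = 0.4388
  r_corr = 0.3509 + 0.4388 = 0.7897 μm/a
Ordering by μm/a: copper (0.79) > zinc (0.649)

zinc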